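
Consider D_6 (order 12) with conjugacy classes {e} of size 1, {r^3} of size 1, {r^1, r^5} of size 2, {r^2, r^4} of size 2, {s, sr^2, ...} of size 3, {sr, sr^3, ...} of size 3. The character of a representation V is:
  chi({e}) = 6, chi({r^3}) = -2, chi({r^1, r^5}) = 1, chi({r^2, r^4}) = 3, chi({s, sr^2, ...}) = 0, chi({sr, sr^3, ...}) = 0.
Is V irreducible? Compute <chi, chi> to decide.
Not irreducible (reducible): <chi, chi> = 5 > 1.

Working: <chi, chi> = (1/|G|) sum_C |C| * |chi(C)|^2 = (1/12)[1*|6|^2 + 1*|-2|^2 + 2*|1|^2 + 2*|3|^2 + 3*|0|^2 + 3*|0|^2]
  = (1/12)[(36) + (4) + (2) + (18) + (0) + (0)] = 60/12 = 5.
A character is irreducible iff <chi, chi> = 1, so this representation is reducible.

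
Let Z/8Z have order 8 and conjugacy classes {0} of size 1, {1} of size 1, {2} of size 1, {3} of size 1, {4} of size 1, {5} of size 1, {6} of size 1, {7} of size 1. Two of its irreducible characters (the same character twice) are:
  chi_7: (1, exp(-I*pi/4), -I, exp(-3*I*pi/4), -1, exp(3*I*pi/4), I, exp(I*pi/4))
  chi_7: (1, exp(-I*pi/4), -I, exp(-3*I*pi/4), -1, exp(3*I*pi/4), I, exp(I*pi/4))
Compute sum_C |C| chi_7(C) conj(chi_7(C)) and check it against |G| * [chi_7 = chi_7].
Sum = 8 = |G| = 8; so <chi_7, chi_7> = 1 (norm-1 confirms irreducibility).

Argument: Compute term by term over conjugacy classes (|C| * chi_7(C) * conj(chi_7(C))):
  1*(1)*conj(1) + 1*(exp(-I*pi/4))*conj(exp(-I*pi/4)) + 1*(-I)*conj(-I) + 1*(exp(-3*I*pi/4))*conj(exp(-3*I*pi/4)) + 1*(-1)*conj(-1) + 1*(exp(3*I*pi/4))*conj(exp(3*I*pi/4)) + 1*(I)*conj(I) + 1*(exp(I*pi/4))*conj(exp(I*pi/4))
  = (1) + (1) + (1) + (1) + (1) + (1) + (1) + (1)
  = 8.
(Exp terms are combined using exp(i*s)*conj(exp(i*t)) = exp(i*(s-t)), and sums of them are collapsed using the identity that for every m > 1 the m distinct m-th roots of unity sum to 0, e.g. 1 + exp(2*I*pi/3) + exp(-2*I*pi/3) = 0.)
Dividing by |G| = 8 gives 8/8 = 1, matching the row-orthogonality relation <chi_7, chi_7> = [chi_7 = chi_7].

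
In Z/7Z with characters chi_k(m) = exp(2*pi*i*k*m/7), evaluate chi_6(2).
chi_6(2) = zeta_7^12 = exp(-4*I*pi/7)

Details: chi_6(2) = zeta_7^(6*2) = zeta_7^12. Since zeta_7^7 = 1, this equals zeta_7^5 = exp(2*pi*i*5/7) = exp(-4*I*pi/7).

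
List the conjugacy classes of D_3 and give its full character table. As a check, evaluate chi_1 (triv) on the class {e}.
Conjugacy classes: {e} of size 1, {r^1, r^2} of size 2, {s, sr, ..., sr^2} of size 3.
Character table:
  irrep \ class              {e} (size 1)  {r^1, r^2} (size 2)  {s, sr, ..., sr^2} (size 3)
  chi_1 (triv)               1             1                    1                          
  chi_2 (sign: r->1, s->-1)  1             1                    -1                         
  chi_3 (2d, j=1)            2             -1                   0                          

Spot check: chi_1 (triv) on {e} = 1.

Details: D_3 has order 2*3 = 6 with 3 conjugacy classes, hence 3 irreducibles. Sum of squared dims 1 + 1 + 4 = 6 = |G|. Linear characters come from the abelianisation; the 2-dimensional irreps have character r^k -> 2*cos(2*pi*j*k/3), reflections -> 0.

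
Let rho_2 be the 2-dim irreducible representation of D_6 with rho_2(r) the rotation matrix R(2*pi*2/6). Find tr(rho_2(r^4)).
chi_{rho_2}(r^4) = 2*cos(2*pi*2*4/6) = -1

Solution. rho_2(r^4) is rotation by angle 2*pi*2*4/6, whose trace is 2*cos(2*pi*2*4/6) = -1.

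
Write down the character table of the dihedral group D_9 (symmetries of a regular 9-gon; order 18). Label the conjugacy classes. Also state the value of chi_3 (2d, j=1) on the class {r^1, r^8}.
Conjugacy classes: {e} of size 1, {r^1, r^8} of size 2, {r^2, r^7} of size 2, {r^3, r^6} of size 2, {r^4, r^5} of size 2, {s, sr, ..., sr^8} of size 9.
Character table:
  irrep \ class              {e} (size 1)  {r^1, r^8} (size 2)  {r^2, r^7} (size 2)  {r^3, r^6} (size 2)  {r^4, r^5} (size 2)  {s, sr, ..., sr^8} (size 9)
  chi_1 (triv)               1             1                    1                    1                    1                    1                          
  chi_2 (sign: r->1, s->-1)  1             1                    1                    1                    1                    -1                         
  chi_3 (2d, j=1)            2             2*cos(2*pi/9)        2*cos(4*pi/9)        -1                   -2*cos(pi/9)         0                          
  chi_4 (2d, j=2)            2             2*cos(4*pi/9)        -2*cos(pi/9)         -1                   2*cos(2*pi/9)        0                          
  chi_5 (2d, j=3)            2             -1                   -1                   2                    -1                   0                          
  chi_6 (2d, j=4)            2             -2*cos(pi/9)         2*cos(2*pi/9)        -1                   2*cos(4*pi/9)        0                          

Spot check: chi_3 (2d, j=1) on {r^1, r^8} = 2*cos(2*pi/9).

Derivation: D_9 has order 2*9 = 18 with 6 conjugacy classes, hence 6 irreducibles. Sum of squared dims 1 + 1 + 4 + 4 + 4 + 4 = 18 = |G|. Linear characters come from the abelianisation; the 2-dimensional irreps have character r^k -> 2*cos(2*pi*j*k/9), reflections -> 0.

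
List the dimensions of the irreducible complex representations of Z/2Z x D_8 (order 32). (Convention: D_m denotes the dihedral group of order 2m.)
Dimensions: 1, 1, 1, 1, 1, 1, 1, 1, 2, 2, 2, 2, 2, 2

Reasoning: There are 14 irreducibles (= number of conjugacy classes). Their dimensions d_i satisfy sum d_i^2 = |G| = 32: 1 + 1 + 1 + 1 + 1 + 1 + 1 + 1 + 4 + 4 + 4 + 4 + 4 + 4 = 32. (For the product with Z/2Z: each of the 2 1-dim characters of Z/2Z tensors with each irrep of D_8, giving 2 copies of each D_8-dimension.)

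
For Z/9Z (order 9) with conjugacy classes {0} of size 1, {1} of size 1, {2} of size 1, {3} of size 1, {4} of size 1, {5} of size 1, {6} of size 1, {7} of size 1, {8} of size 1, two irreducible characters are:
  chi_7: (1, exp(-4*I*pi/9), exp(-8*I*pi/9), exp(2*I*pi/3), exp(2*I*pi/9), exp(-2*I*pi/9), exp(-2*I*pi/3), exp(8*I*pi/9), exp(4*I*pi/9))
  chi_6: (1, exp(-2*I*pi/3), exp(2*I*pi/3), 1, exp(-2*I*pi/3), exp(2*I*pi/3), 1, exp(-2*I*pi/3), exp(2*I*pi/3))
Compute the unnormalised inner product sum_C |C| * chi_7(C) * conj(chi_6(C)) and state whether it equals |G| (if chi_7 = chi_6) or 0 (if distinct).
Sum = 0; so <chi_7, chi_6> = 0 (distinct irreducibles are orthogonal).

Justification: Compute term by term over conjugacy classes (|C| * chi_7(C) * conj(chi_6(C))):
  1*(1)*conj(1) + 1*(exp(-4*I*pi/9))*conj(exp(-2*I*pi/3)) + 1*(exp(-8*I*pi/9))*conj(exp(2*I*pi/3)) + 1*(exp(2*I*pi/3))*conj(1) + 1*(exp(2*I*pi/9))*conj(exp(-2*I*pi/3)) + 1*(exp(-2*I*pi/9))*conj(exp(2*I*pi/3)) + 1*(exp(-2*I*pi/3))*conj(1) + 1*(exp(8*I*pi/9))*conj(exp(-2*I*pi/3)) + 1*(exp(4*I*pi/9))*conj(exp(2*I*pi/3))
  = (1) + (exp(2*I*pi/9)) + (exp(4*I*pi/9)) + (exp(2*I*pi/3)) + (exp(8*I*pi/9)) + (exp(-8*I*pi/9)) + (exp(-2*I*pi/3)) + (exp(-4*I*pi/9)) + (exp(-2*I*pi/9))
  = 0.
(Exp terms are combined using exp(i*s)*conj(exp(i*t)) = exp(i*(s-t)), and sums of them are collapsed using the identity that for every m > 1 the m distinct m-th roots of unity sum to 0, e.g. 1 + exp(2*I*pi/3) + exp(-2*I*pi/3) = 0.)
Dividing by |G| = 9 gives 0/9 = 0, matching the row-orthogonality relation <chi_7, chi_6> = [chi_7 = chi_6].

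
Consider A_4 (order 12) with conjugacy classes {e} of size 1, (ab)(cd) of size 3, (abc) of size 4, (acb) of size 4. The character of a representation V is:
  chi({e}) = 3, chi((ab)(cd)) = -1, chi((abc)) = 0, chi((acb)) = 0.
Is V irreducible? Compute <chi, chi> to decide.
Irreducible: <chi, chi> = 1.

Derivation: <chi, chi> = (1/|G|) sum_C |C| * |chi(C)|^2 = (1/12)[1*|3|^2 + 3*|-1|^2 + 4*|0|^2 + 4*|0|^2]
  = (1/12)[(9) + (3) + (0) + (0)] = 12/12 = 1.
(Exp terms are combined using exp(i*s)*conj(exp(i*t)) = exp(i*(s-t)), and sums of them are collapsed using the identity that for every m > 1 the m distinct m-th roots of unity sum to 0, e.g. 1 + exp(2*I*pi/3) + exp(-2*I*pi/3) = 0.)
A character is irreducible iff <chi, chi> = 1, so this representation is irreducible.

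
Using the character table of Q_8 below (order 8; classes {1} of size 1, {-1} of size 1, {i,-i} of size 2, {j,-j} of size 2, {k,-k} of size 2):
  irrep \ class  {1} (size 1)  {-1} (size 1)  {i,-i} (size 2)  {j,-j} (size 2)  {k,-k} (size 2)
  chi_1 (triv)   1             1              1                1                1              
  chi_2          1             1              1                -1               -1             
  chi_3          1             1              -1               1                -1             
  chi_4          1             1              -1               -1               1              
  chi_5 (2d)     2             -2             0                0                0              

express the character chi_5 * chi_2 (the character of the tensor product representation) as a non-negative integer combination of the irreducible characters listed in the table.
chi_5 tensor chi_2 = chi_5 (all other irreducibles have multiplicity 0).

Proof sketch: The character of a tensor product is the pointwise product (chi_5 * chi_2)(C) = chi_5(C) * chi_2(C):
  {1}: (2)*(1), {-1}: (-2)*(1), {i,-i}: (0)*(1), {j,-j}: (0)*(-1), {k,-k}: (0)*(-1)
so (chi_5 * chi_2) takes values
  {1} -> 2, {-1} -> -2, {i,-i} -> 0, {j,-j} -> 0, {k,-k} -> 0.
Now take the inner product of this character with each irreducible chi from the table, <chi_5*chi_2, chi> = (1/8) sum_C |C| (chi_5*chi_2)(C) conj(chi(C)):
  <chi_5*chi_2, chi_1> = (1/8)[1*(2)*conj(1) + 1*(-2)*conj(1) + 2*(0)*conj(1) + 2*(0)*conj(1) + 2*(0)*conj(1)]
      = (1/8)[(2) + (-2) + (0) + (0) + (0)] = 0/8 = 0
  <chi_5*chi_2, chi_2> = (1/8)[1*(2)*conj(1) + 1*(-2)*conj(1) + 2*(0)*conj(1) + 2*(0)*conj(-1) + 2*(0)*conj(-1)]
      = (1/8)[(2) + (-2) + (0) + (0) + (0)] = 0/8 = 0
  <chi_5*chi_2, chi_3> = (1/8)[1*(2)*conj(1) + 1*(-2)*conj(1) + 2*(0)*conj(-1) + 2*(0)*conj(1) + 2*(0)*conj(-1)]
      = (1/8)[(2) + (-2) + (0) + (0) + (0)] = 0/8 = 0
  <chi_5*chi_2, chi_4> = (1/8)[1*(2)*conj(1) + 1*(-2)*conj(1) + 2*(0)*conj(-1) + 2*(0)*conj(-1) + 2*(0)*conj(1)]
      = (1/8)[(2) + (-2) + (0) + (0) + (0)] = 0/8 = 0
  <chi_5*chi_2, chi_5> = (1/8)[1*(2)*conj(2) + 1*(-2)*conj(-2) + 2*(0)*conj(0) + 2*(0)*conj(0) + 2*(0)*conj(0)]
      = (1/8)[(4) + (4) + (0) + (0) + (0)] = 8/8 = 1
Hence the multiplicities are chi_5: 1. Dimension check: dim(chi_5)*dim(chi_2) = 2*1 = 2 and sum (mult * dim) = 1*2 = 2.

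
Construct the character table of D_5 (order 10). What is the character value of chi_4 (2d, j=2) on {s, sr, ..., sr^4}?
Conjugacy classes: {e} of size 1, {r^1, r^4} of size 2, {r^2, r^3} of size 2, {s, sr, ..., sr^4} of size 5.
Character table:
  irrep \ class              {e} (size 1)  {r^1, r^4} (size 2)  {r^2, r^3} (size 2)  {s, sr, ..., sr^4} (size 5)
  chi_1 (triv)               1             1                    1                    1                          
  chi_2 (sign: r->1, s->-1)  1             1                    1                    -1                         
  chi_3 (2d, j=1)            2             -1/2 + sqrt(5)/2     -sqrt(5)/2 - 1/2     0                          
  chi_4 (2d, j=2)            2             -sqrt(5)/2 - 1/2     -1/2 + sqrt(5)/2     0                          

Spot check: chi_4 (2d, j=2) on {s, sr, ..., sr^4} = 0.

Why: D_5 has order 2*5 = 10 with 4 conjugacy classes, hence 4 irreducibles. Sum of squared dims 1 + 1 + 4 + 4 = 10 = |G|. Linear characters come from the abelianisation; the 2-dimensional irreps have character r^k -> 2*cos(2*pi*j*k/5), reflections -> 0.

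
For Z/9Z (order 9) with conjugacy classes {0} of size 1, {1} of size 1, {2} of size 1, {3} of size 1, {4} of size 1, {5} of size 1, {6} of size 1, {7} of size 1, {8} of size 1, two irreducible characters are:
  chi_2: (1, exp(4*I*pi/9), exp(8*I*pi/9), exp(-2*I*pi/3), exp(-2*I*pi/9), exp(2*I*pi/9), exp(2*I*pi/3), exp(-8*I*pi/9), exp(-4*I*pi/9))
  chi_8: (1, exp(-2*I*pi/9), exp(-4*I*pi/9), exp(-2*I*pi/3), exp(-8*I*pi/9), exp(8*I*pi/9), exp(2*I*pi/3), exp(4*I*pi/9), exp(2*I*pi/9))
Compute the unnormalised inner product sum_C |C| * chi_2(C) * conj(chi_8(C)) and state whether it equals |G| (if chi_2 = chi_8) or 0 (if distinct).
Sum = 0; so <chi_2, chi_8> = 0 (distinct irreducibles are orthogonal).

Reasoning: Compute term by term over conjugacy classes (|C| * chi_2(C) * conj(chi_8(C))):
  1*(1)*conj(1) + 1*(exp(4*I*pi/9))*conj(exp(-2*I*pi/9)) + 1*(exp(8*I*pi/9))*conj(exp(-4*I*pi/9)) + 1*(exp(-2*I*pi/3))*conj(exp(-2*I*pi/3)) + 1*(exp(-2*I*pi/9))*conj(exp(-8*I*pi/9)) + 1*(exp(2*I*pi/9))*conj(exp(8*I*pi/9)) + 1*(exp(2*I*pi/3))*conj(exp(2*I*pi/3)) + 1*(exp(-8*I*pi/9))*conj(exp(4*I*pi/9)) + 1*(exp(-4*I*pi/9))*conj(exp(2*I*pi/9))
  = (1) + (exp(2*I*pi/3)) + (exp(-2*I*pi/3)) + (1) + (exp(2*I*pi/3)) + (exp(-2*I*pi/3)) + (1) + (exp(2*I*pi/3)) + (exp(-2*I*pi/3))
  = 0.
(Exp terms are combined using exp(i*s)*conj(exp(i*t)) = exp(i*(s-t)), and sums of them are collapsed using the identity that for every m > 1 the m distinct m-th roots of unity sum to 0, e.g. 1 + exp(2*I*pi/3) + exp(-2*I*pi/3) = 0.)
Dividing by |G| = 9 gives 0/9 = 0, matching the row-orthogonality relation <chi_2, chi_8> = [chi_2 = chi_8].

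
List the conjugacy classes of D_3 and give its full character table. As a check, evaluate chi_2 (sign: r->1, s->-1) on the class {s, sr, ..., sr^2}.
Conjugacy classes: {e} of size 1, {r^1, r^2} of size 2, {s, sr, ..., sr^2} of size 3.
Character table:
  irrep \ class              {e} (size 1)  {r^1, r^2} (size 2)  {s, sr, ..., sr^2} (size 3)
  chi_1 (triv)               1             1                    1                          
  chi_2 (sign: r->1, s->-1)  1             1                    -1                         
  chi_3 (2d, j=1)            2             -1                   0                          

Spot check: chi_2 (sign: r->1, s->-1) on {s, sr, ..., sr^2} = -1.

Derivation: D_3 has order 2*3 = 6 with 3 conjugacy classes, hence 3 irreducibles. Sum of squared dims 1 + 1 + 4 = 6 = |G|. Linear characters come from the abelianisation; the 2-dimensional irreps have character r^k -> 2*cos(2*pi*j*k/3), reflections -> 0.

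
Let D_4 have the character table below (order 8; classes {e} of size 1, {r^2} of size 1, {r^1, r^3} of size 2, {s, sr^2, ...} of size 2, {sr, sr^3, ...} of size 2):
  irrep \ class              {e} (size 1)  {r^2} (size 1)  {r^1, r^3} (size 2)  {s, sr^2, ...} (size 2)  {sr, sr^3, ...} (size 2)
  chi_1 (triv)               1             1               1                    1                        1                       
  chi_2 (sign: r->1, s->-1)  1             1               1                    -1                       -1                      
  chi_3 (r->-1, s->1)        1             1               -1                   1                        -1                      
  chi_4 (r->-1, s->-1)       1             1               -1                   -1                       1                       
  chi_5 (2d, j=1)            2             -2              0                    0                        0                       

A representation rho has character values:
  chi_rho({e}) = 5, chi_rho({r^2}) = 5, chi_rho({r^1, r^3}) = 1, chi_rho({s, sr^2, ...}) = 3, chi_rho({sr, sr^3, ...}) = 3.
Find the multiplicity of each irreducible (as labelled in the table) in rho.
Multiplicities: chi_1: 3, chi_2: 0, chi_3: 1, chi_4: 1, chi_5: 0.

Justification: Use <chi_rho, chi> = (1/|G|) sum_C |C| * chi_rho(C) * conj(chi(C)) with |G| = 8 for each irreducible chi in the table:
  <chi_rho, chi_1> = (1/8)[1*(5)*conj(1) + 1*(5)*conj(1) + 2*(1)*conj(1) + 2*(3)*conj(1) + 2*(3)*conj(1)]
      = (1/8)[(5) + (5) + (2) + (6) + (6)] = 24/8 = 3
  <chi_rho, chi_2> = (1/8)[1*(5)*conj(1) + 1*(5)*conj(1) + 2*(1)*conj(1) + 2*(3)*conj(-1) + 2*(3)*conj(-1)]
      = (1/8)[(5) + (5) + (2) + (-6) + (-6)] = 0/8 = 0
  <chi_rho, chi_3> = (1/8)[1*(5)*conj(1) + 1*(5)*conj(1) + 2*(1)*conj(-1) + 2*(3)*conj(1) + 2*(3)*conj(-1)]
      = (1/8)[(5) + (5) + (-2) + (6) + (-6)] = 8/8 = 1
  <chi_rho, chi_4> = (1/8)[1*(5)*conj(1) + 1*(5)*conj(1) + 2*(1)*conj(-1) + 2*(3)*conj(-1) + 2*(3)*conj(1)]
      = (1/8)[(5) + (5) + (-2) + (-6) + (6)] = 8/8 = 1
  <chi_rho, chi_5> = (1/8)[1*(5)*conj(2) + 1*(5)*conj(-2) + 2*(1)*conj(0) + 2*(3)*conj(0) + 2*(3)*conj(0)]
      = (1/8)[(10) + (-10) + (0) + (0) + (0)] = 0/8 = 0
Dimension check: dim(rho) = sum (mult * dim) = 3*1 + 0*1 + 1*1 + 1*1 + 0*2 = 5 = chi_rho(e) = 5.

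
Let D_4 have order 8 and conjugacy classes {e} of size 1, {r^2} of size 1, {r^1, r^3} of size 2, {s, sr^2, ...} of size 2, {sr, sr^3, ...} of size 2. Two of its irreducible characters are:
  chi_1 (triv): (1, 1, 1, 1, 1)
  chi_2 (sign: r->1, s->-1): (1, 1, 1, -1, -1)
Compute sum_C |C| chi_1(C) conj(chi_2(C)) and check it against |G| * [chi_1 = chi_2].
Sum = 0; so <chi_1, chi_2> = 0 (distinct irreducibles are orthogonal).

Explanation: Compute term by term over conjugacy classes (|C| * chi_1(C) * conj(chi_2(C))):
  1*(1)*conj(1) + 1*(1)*conj(1) + 2*(1)*conj(1) + 2*(1)*conj(-1) + 2*(1)*conj(-1)
  = (1) + (1) + (2) + (-2) + (-2)
  = 0.
Dividing by |G| = 8 gives 0/8 = 0, matching the row-orthogonality relation <chi_1, chi_2> = [chi_1 = chi_2].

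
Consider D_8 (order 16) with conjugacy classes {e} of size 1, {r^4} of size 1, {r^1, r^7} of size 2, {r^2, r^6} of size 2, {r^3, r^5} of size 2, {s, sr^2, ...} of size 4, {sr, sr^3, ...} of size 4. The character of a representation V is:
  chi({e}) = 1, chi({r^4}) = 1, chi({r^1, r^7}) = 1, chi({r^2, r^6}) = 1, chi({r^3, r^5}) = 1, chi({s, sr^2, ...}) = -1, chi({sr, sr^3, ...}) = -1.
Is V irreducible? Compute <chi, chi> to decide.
Irreducible: <chi, chi> = 1.

Explanation: <chi, chi> = (1/|G|) sum_C |C| * |chi(C)|^2 = (1/16)[1*|1|^2 + 1*|1|^2 + 2*|1|^2 + 2*|1|^2 + 2*|1|^2 + 4*|-1|^2 + 4*|-1|^2]
  = (1/16)[(1) + (1) + (2) + (2) + (2) + (4) + (4)] = 16/16 = 1.
A character is irreducible iff <chi, chi> = 1, so this representation is irreducible.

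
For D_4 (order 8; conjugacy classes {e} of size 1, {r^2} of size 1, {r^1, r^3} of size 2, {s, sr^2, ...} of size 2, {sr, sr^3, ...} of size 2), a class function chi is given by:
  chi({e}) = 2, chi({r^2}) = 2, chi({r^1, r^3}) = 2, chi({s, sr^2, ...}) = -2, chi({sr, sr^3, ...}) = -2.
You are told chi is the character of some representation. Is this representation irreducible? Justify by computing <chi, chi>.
Not irreducible (reducible): <chi, chi> = 4 > 1.

Explanation: <chi, chi> = (1/|G|) sum_C |C| * |chi(C)|^2 = (1/8)[1*|2|^2 + 1*|2|^2 + 2*|2|^2 + 2*|-2|^2 + 2*|-2|^2]
  = (1/8)[(4) + (4) + (8) + (8) + (8)] = 32/8 = 4.
A character is irreducible iff <chi, chi> = 1, so this representation is reducible.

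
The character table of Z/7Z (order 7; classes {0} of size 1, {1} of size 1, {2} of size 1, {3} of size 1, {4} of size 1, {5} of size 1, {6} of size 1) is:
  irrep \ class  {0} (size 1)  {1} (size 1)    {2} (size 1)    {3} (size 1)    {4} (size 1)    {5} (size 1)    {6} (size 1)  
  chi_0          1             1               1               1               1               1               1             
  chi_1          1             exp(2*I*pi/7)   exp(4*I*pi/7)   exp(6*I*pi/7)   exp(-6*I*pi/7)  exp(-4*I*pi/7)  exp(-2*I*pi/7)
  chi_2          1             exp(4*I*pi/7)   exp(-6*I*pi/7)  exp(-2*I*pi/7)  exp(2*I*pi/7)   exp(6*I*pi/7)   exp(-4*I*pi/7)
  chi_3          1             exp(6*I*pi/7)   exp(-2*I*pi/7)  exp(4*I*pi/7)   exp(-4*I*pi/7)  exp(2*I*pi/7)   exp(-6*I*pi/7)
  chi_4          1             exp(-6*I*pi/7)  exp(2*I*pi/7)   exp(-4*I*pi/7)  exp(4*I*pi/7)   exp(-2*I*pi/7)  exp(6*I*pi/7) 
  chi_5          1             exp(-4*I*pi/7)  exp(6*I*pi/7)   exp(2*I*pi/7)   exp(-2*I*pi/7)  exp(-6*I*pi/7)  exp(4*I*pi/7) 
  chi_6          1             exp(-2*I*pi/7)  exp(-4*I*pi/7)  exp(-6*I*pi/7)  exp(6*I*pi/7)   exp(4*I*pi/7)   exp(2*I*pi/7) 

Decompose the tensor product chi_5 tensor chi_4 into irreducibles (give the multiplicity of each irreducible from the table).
chi_5 tensor chi_4 = chi_2 (all other irreducibles have multiplicity 0).

Proof sketch: The character of a tensor product is the pointwise product (chi_5 * chi_4)(C) = chi_5(C) * chi_4(C):
  {0}: (1)*(1), {1}: (exp(-4*I*pi/7))*(exp(-6*I*pi/7)), {2}: (exp(6*I*pi/7))*(exp(2*I*pi/7)), {3}: (exp(2*I*pi/7))*(exp(-4*I*pi/7)), {4}: (exp(-2*I*pi/7))*(exp(4*I*pi/7)), {5}: (exp(-6*I*pi/7))*(exp(-2*I*pi/7)), {6}: (exp(4*I*pi/7))*(exp(6*I*pi/7))
so (chi_5 * chi_4) takes values
  {0} -> 1, {1} -> exp(4*I*pi/7), {2} -> exp(-6*I*pi/7), {3} -> exp(-2*I*pi/7), {4} -> exp(2*I*pi/7), {5} -> exp(6*I*pi/7), {6} -> exp(-4*I*pi/7).
Now take the inner product of this character with each irreducible chi from the table, <chi_5*chi_4, chi> = (1/7) sum_C |C| (chi_5*chi_4)(C) conj(chi(C)):
  <chi_5*chi_4, chi_0> = (1/7)[1*(1)*conj(1) + 1*(exp(4*I*pi/7))*conj(1) + 1*(exp(-6*I*pi/7))*conj(1) + 1*(exp(-2*I*pi/7))*conj(1) + 1*(exp(2*I*pi/7))*conj(1) + 1*(exp(6*I*pi/7))*conj(1) + 1*(exp(-4*I*pi/7))*conj(1)]
      = (1/7)[(1) + (exp(4*I*pi/7)) + (exp(-6*I*pi/7)) + (exp(-2*I*pi/7)) + (exp(2*I*pi/7)) + (exp(6*I*pi/7)) + (exp(-4*I*pi/7))] = 0/7 = 0
  <chi_5*chi_4, chi_1> = (1/7)[1*(1)*conj(1) + 1*(exp(4*I*pi/7))*conj(exp(2*I*pi/7)) + 1*(exp(-6*I*pi/7))*conj(exp(4*I*pi/7)) + 1*(exp(-2*I*pi/7))*conj(exp(6*I*pi/7)) + 1*(exp(2*I*pi/7))*conj(exp(-6*I*pi/7)) + 1*(exp(6*I*pi/7))*conj(exp(-4*I*pi/7)) + 1*(exp(-4*I*pi/7))*conj(exp(-2*I*pi/7))]
      = (1/7)[(1) + (exp(2*I*pi/7)) + (exp(4*I*pi/7)) + (exp(6*I*pi/7)) + (exp(-6*I*pi/7)) + (exp(-4*I*pi/7)) + (exp(-2*I*pi/7))] = 0/7 = 0
  <chi_5*chi_4, chi_2> = (1/7)[1*(1)*conj(1) + 1*(exp(4*I*pi/7))*conj(exp(4*I*pi/7)) + 1*(exp(-6*I*pi/7))*conj(exp(-6*I*pi/7)) + 1*(exp(-2*I*pi/7))*conj(exp(-2*I*pi/7)) + 1*(exp(2*I*pi/7))*conj(exp(2*I*pi/7)) + 1*(exp(6*I*pi/7))*conj(exp(6*I*pi/7)) + 1*(exp(-4*I*pi/7))*conj(exp(-4*I*pi/7))]
      = (1/7)[(1) + (1) + (1) + (1) + (1) + (1) + (1)] = 7/7 = 1
  <chi_5*chi_4, chi_3> = (1/7)[1*(1)*conj(1) + 1*(exp(4*I*pi/7))*conj(exp(6*I*pi/7)) + 1*(exp(-6*I*pi/7))*conj(exp(-2*I*pi/7)) + 1*(exp(-2*I*pi/7))*conj(exp(4*I*pi/7)) + 1*(exp(2*I*pi/7))*conj(exp(-4*I*pi/7)) + 1*(exp(6*I*pi/7))*conj(exp(2*I*pi/7)) + 1*(exp(-4*I*pi/7))*conj(exp(-6*I*pi/7))]
      = (1/7)[(1) + (exp(-2*I*pi/7)) + (exp(-4*I*pi/7)) + (exp(-6*I*pi/7)) + (exp(6*I*pi/7)) + (exp(4*I*pi/7)) + (exp(2*I*pi/7))] = 0/7 = 0
  <chi_5*chi_4, chi_4> = (1/7)[1*(1)*conj(1) + 1*(exp(4*I*pi/7))*conj(exp(-6*I*pi/7)) + 1*(exp(-6*I*pi/7))*conj(exp(2*I*pi/7)) + 1*(exp(-2*I*pi/7))*conj(exp(-4*I*pi/7)) + 1*(exp(2*I*pi/7))*conj(exp(4*I*pi/7)) + 1*(exp(6*I*pi/7))*conj(exp(-2*I*pi/7)) + 1*(exp(-4*I*pi/7))*conj(exp(6*I*pi/7))]
      = (1/7)[(1) + (exp(-4*I*pi/7)) + (exp(6*I*pi/7)) + (exp(2*I*pi/7)) + (exp(-2*I*pi/7)) + (exp(-6*I*pi/7)) + (exp(4*I*pi/7))] = 0/7 = 0
  <chi_5*chi_4, chi_5> = (1/7)[1*(1)*conj(1) + 1*(exp(4*I*pi/7))*conj(exp(-4*I*pi/7)) + 1*(exp(-6*I*pi/7))*conj(exp(6*I*pi/7)) + 1*(exp(-2*I*pi/7))*conj(exp(2*I*pi/7)) + 1*(exp(2*I*pi/7))*conj(exp(-2*I*pi/7)) + 1*(exp(6*I*pi/7))*conj(exp(-6*I*pi/7)) + 1*(exp(-4*I*pi/7))*conj(exp(4*I*pi/7))]
      = (1/7)[(1) + (exp(-6*I*pi/7)) + (exp(2*I*pi/7)) + (exp(-4*I*pi/7)) + (exp(4*I*pi/7)) + (exp(-2*I*pi/7)) + (exp(6*I*pi/7))] = 0/7 = 0
  <chi_5*chi_4, chi_6> = (1/7)[1*(1)*conj(1) + 1*(exp(4*I*pi/7))*conj(exp(-2*I*pi/7)) + 1*(exp(-6*I*pi/7))*conj(exp(-4*I*pi/7)) + 1*(exp(-2*I*pi/7))*conj(exp(-6*I*pi/7)) + 1*(exp(2*I*pi/7))*conj(exp(6*I*pi/7)) + 1*(exp(6*I*pi/7))*conj(exp(4*I*pi/7)) + 1*(exp(-4*I*pi/7))*conj(exp(2*I*pi/7))]
      = (1/7)[(1) + (exp(6*I*pi/7)) + (exp(-2*I*pi/7)) + (exp(4*I*pi/7)) + (exp(-4*I*pi/7)) + (exp(2*I*pi/7)) + (exp(-6*I*pi/7))] = 0/7 = 0
(Exp terms are combined using exp(i*s)*conj(exp(i*t)) = exp(i*(s-t)), and sums of them are collapsed using the identity that for every m > 1 the m distinct m-th roots of unity sum to 0, e.g. 1 + exp(2*I*pi/3) + exp(-2*I*pi/3) = 0.)
Hence the multiplicities are chi_2: 1. Dimension check: dim(chi_5)*dim(chi_4) = 1*1 = 1 and sum (mult * dim) = 1*1 = 1.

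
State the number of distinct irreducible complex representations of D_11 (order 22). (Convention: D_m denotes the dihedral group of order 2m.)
7

Details: The number of irreducible complex representations of a finite group equals its number of conjugacy classes. D_11 has 7 conjugacy classes ((n+3)/2 for n odd), so D_11 (order 22) has exactly 7 irreducible complex representations.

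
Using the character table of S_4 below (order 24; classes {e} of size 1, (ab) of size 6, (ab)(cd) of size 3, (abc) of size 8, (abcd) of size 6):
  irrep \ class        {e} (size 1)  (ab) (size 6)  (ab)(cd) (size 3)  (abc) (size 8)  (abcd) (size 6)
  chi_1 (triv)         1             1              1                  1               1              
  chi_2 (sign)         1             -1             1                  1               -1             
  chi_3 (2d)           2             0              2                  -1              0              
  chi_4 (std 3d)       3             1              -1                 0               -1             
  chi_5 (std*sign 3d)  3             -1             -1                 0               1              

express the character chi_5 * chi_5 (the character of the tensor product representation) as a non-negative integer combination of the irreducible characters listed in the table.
chi_5 tensor chi_5 = chi_1 + chi_3 + chi_4 + chi_5 (all other irreducibles have multiplicity 0).

Details: The character of a tensor product is the pointwise product (chi_5 * chi_5)(C) = chi_5(C) * chi_5(C):
  {e}: (3)*(3), (ab): (-1)*(-1), (ab)(cd): (-1)*(-1), (abc): (0)*(0), (abcd): (1)*(1)
so (chi_5 * chi_5) takes values
  {e} -> 9, (ab) -> 1, (ab)(cd) -> 1, (abc) -> 0, (abcd) -> 1.
Now take the inner product of this character with each irreducible chi from the table, <chi_5*chi_5, chi> = (1/24) sum_C |C| (chi_5*chi_5)(C) conj(chi(C)):
  <chi_5*chi_5, chi_1> = (1/24)[1*(9)*conj(1) + 6*(1)*conj(1) + 3*(1)*conj(1) + 8*(0)*conj(1) + 6*(1)*conj(1)]
      = (1/24)[(9) + (6) + (3) + (0) + (6)] = 24/24 = 1
  <chi_5*chi_5, chi_2> = (1/24)[1*(9)*conj(1) + 6*(1)*conj(-1) + 3*(1)*conj(1) + 8*(0)*conj(1) + 6*(1)*conj(-1)]
      = (1/24)[(9) + (-6) + (3) + (0) + (-6)] = 0/24 = 0
  <chi_5*chi_5, chi_3> = (1/24)[1*(9)*conj(2) + 6*(1)*conj(0) + 3*(1)*conj(2) + 8*(0)*conj(-1) + 6*(1)*conj(0)]
      = (1/24)[(18) + (0) + (6) + (0) + (0)] = 24/24 = 1
  <chi_5*chi_5, chi_4> = (1/24)[1*(9)*conj(3) + 6*(1)*conj(1) + 3*(1)*conj(-1) + 8*(0)*conj(0) + 6*(1)*conj(-1)]
      = (1/24)[(27) + (6) + (-3) + (0) + (-6)] = 24/24 = 1
  <chi_5*chi_5, chi_5> = (1/24)[1*(9)*conj(3) + 6*(1)*conj(-1) + 3*(1)*conj(-1) + 8*(0)*conj(0) + 6*(1)*conj(1)]
      = (1/24)[(27) + (-6) + (-3) + (0) + (6)] = 24/24 = 1
Hence the multiplicities are chi_1: 1, chi_3: 1, chi_4: 1, chi_5: 1. Dimension check: dim(chi_5)*dim(chi_5) = 3*3 = 9 and sum (mult * dim) = 1*1 + 1*2 + 1*3 + 1*3 = 9.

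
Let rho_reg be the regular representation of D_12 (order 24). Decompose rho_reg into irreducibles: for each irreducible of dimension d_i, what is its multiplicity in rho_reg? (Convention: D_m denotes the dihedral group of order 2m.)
Each irreducible V_i of dimension d_i appears with multiplicity d_i, i.e. rho_reg = (direct sum over all irreducibles V_i) d_i V_i. The irreducible dimensions for D_12 are 1, 1, 1, 1, 2, 2, 2, 2, 2: 4 irreducibles of dimension 1, each with multiplicity 1; 5 irreducibles of dimension 2, each with multiplicity 2. Total dimension 4*1*1 + 5*2*2 = 24 = |G|.

Justification: General theorem: in the regular representation of a finite group G, each irreducible appears with multiplicity equal to its dimension. Check: dim(rho_reg) = sum d_i^2 = 1 + 1 + 1 + 1 + 4 + 4 + 4 + 4 + 4 = 24 = |G|.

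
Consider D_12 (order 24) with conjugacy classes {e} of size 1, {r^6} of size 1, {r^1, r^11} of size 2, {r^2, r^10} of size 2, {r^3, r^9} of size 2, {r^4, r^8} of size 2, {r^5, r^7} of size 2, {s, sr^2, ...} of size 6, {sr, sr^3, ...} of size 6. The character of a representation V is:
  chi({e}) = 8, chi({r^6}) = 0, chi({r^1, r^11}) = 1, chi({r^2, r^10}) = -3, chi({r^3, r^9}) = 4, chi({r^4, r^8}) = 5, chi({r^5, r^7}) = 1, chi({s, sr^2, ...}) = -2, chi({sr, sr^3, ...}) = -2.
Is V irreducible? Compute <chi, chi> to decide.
Not irreducible (reducible): <chi, chi> = 9 > 1.

Argument: <chi, chi> = (1/|G|) sum_C |C| * |chi(C)|^2 = (1/24)[1*|8|^2 + 1*|0|^2 + 2*|1|^2 + 2*|-3|^2 + 2*|4|^2 + 2*|5|^2 + 2*|1|^2 + 6*|-2|^2 + 6*|-2|^2]
  = (1/24)[(64) + (0) + (2) + (18) + (32) + (50) + (2) + (24) + (24)] = 216/24 = 9.
A character is irreducible iff <chi, chi> = 1, so this representation is reducible.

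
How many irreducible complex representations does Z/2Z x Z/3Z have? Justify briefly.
6

Derivation: The number of irreducible complex representations of a finite group equals its number of conjugacy classes. Z/2Z x Z/3Z is abelian of order 6, so every element is its own conjugacy class: 6 classes, so Z/2Z x Z/3Z (order 6) has exactly 6 irreducible complex representations.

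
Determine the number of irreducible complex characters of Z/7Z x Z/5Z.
35

Solution. The number of irreducible complex representations of a finite group equals its number of conjugacy classes. Z/7Z x Z/5Z is abelian of order 35, so every element is its own conjugacy class: 35 classes, so Z/7Z x Z/5Z (order 35) has exactly 35 irreducible complex representations.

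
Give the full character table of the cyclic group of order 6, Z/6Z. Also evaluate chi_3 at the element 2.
Character table of Z/6Z (irreps indexed chi_0,...,chi_5 with chi_k(m) = zeta_6^(k*m), zeta_6 = exp(2*pi*i/6)):
  irrep \ class  {0} (size 1)  {1} (size 1)    {2} (size 1)    {3} (size 1)  {4} (size 1)    {5} (size 1)  
  chi_0          1             1               1               1             1               1             
  chi_1          1             exp(I*pi/3)     exp(2*I*pi/3)   -1            exp(-2*I*pi/3)  exp(-I*pi/3)  
  chi_2          1             exp(2*I*pi/3)   exp(-2*I*pi/3)  1             exp(2*I*pi/3)   exp(-2*I*pi/3)
  chi_3          1             -1              1               -1            1               -1            
  chi_4          1             exp(-2*I*pi/3)  exp(2*I*pi/3)   1             exp(-2*I*pi/3)  exp(2*I*pi/3) 
  chi_5          1             exp(-I*pi/3)    exp(-2*I*pi/3)  -1            exp(2*I*pi/3)   exp(I*pi/3)   

Spot check: chi_3(2) = zeta_6^(3*2) = zeta_6^6 = 1.

Reasoning: Z/6Z is abelian, so all 6 irreducible complex representations are 1-dimensional. They are given by chi_k(m) = zeta_6^(k*m) for k = 0,...,5. Row orthogonality: sum_m chi_k(m) conj(chi_l(m)) = 6 * [k = l].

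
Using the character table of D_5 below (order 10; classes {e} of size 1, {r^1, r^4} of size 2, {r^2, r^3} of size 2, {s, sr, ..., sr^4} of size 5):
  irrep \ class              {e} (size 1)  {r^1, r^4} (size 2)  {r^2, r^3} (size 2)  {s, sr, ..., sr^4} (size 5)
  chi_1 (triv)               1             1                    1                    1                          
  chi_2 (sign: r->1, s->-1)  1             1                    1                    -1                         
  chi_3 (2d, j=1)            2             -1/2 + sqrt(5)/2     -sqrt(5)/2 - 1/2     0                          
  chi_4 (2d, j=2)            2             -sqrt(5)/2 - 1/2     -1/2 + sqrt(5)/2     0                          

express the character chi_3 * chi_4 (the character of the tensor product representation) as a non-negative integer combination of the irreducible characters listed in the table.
chi_3 tensor chi_4 = chi_3 + chi_4 (all other irreducibles have multiplicity 0).

Why: The character of a tensor product is the pointwise product (chi_3 * chi_4)(C) = chi_3(C) * chi_4(C):
  {e}: (2)*(2), {r^1, r^4}: (-1/2 + sqrt(5)/2)*(-sqrt(5)/2 - 1/2), {r^2, r^3}: (-sqrt(5)/2 - 1/2)*(-1/2 + sqrt(5)/2), {s, sr, ..., sr^4}: (0)*(0)
so (chi_3 * chi_4) takes values
  {e} -> 4, {r^1, r^4} -> -1, {r^2, r^3} -> -1, {s, sr, ..., sr^4} -> 0.
Now take the inner product of this character with each irreducible chi from the table, <chi_3*chi_4, chi> = (1/10) sum_C |C| (chi_3*chi_4)(C) conj(chi(C)):
  <chi_3*chi_4, chi_1> = (1/10)[1*(4)*conj(1) + 2*(-1)*conj(1) + 2*(-1)*conj(1) + 5*(0)*conj(1)]
      = (1/10)[(4) + (-2) + (-2) + (0)] = 0/10 = 0
  <chi_3*chi_4, chi_2> = (1/10)[1*(4)*conj(1) + 2*(-1)*conj(1) + 2*(-1)*conj(1) + 5*(0)*conj(-1)]
      = (1/10)[(4) + (-2) + (-2) + (0)] = 0/10 = 0
  <chi_3*chi_4, chi_3> = (1/10)[1*(4)*conj(2) + 2*(-1)*conj(-1/2 + sqrt(5)/2) + 2*(-1)*conj(-sqrt(5)/2 - 1/2) + 5*(0)*conj(0)]
      = (1/10)[(8) + (1 - sqrt(5)) + (1 + sqrt(5)) + (0)] = 10/10 = 1
  <chi_3*chi_4, chi_4> = (1/10)[1*(4)*conj(2) + 2*(-1)*conj(-sqrt(5)/2 - 1/2) + 2*(-1)*conj(-1/2 + sqrt(5)/2) + 5*(0)*conj(0)]
      = (1/10)[(8) + (1 + sqrt(5)) + (1 - sqrt(5)) + (0)] = 10/10 = 1
Hence the multiplicities are chi_3: 1, chi_4: 1. Dimension check: dim(chi_3)*dim(chi_4) = 2*2 = 4 and sum (mult * dim) = 1*2 + 1*2 = 4.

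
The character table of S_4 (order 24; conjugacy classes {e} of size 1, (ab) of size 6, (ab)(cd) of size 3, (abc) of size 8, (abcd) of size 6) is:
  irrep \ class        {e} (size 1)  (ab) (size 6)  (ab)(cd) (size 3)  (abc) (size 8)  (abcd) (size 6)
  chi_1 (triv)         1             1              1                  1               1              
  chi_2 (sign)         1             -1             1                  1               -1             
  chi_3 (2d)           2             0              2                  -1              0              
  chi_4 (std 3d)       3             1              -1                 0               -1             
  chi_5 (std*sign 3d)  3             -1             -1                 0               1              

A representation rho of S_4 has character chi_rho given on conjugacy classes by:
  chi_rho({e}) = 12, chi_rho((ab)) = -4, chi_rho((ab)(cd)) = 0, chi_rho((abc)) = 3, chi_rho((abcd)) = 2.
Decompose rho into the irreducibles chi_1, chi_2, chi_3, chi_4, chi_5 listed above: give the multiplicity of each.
Multiplicities: chi_1: 1, chi_2: 2, chi_3: 0, chi_4: 0, chi_5: 3.

Working: Use <chi_rho, chi> = (1/|G|) sum_C |C| * chi_rho(C) * conj(chi(C)) with |G| = 24 for each irreducible chi in the table:
  <chi_rho, chi_1> = (1/24)[1*(12)*conj(1) + 6*(-4)*conj(1) + 3*(0)*conj(1) + 8*(3)*conj(1) + 6*(2)*conj(1)]
      = (1/24)[(12) + (-24) + (0) + (24) + (12)] = 24/24 = 1
  <chi_rho, chi_2> = (1/24)[1*(12)*conj(1) + 6*(-4)*conj(-1) + 3*(0)*conj(1) + 8*(3)*conj(1) + 6*(2)*conj(-1)]
      = (1/24)[(12) + (24) + (0) + (24) + (-12)] = 48/24 = 2
  <chi_rho, chi_3> = (1/24)[1*(12)*conj(2) + 6*(-4)*conj(0) + 3*(0)*conj(2) + 8*(3)*conj(-1) + 6*(2)*conj(0)]
      = (1/24)[(24) + (0) + (0) + (-24) + (0)] = 0/24 = 0
  <chi_rho, chi_4> = (1/24)[1*(12)*conj(3) + 6*(-4)*conj(1) + 3*(0)*conj(-1) + 8*(3)*conj(0) + 6*(2)*conj(-1)]
      = (1/24)[(36) + (-24) + (0) + (0) + (-12)] = 0/24 = 0
  <chi_rho, chi_5> = (1/24)[1*(12)*conj(3) + 6*(-4)*conj(-1) + 3*(0)*conj(-1) + 8*(3)*conj(0) + 6*(2)*conj(1)]
      = (1/24)[(36) + (24) + (0) + (0) + (12)] = 72/24 = 3
Dimension check: dim(rho) = sum (mult * dim) = 1*1 + 2*1 + 0*2 + 0*3 + 3*3 = 12 = chi_rho(e) = 12.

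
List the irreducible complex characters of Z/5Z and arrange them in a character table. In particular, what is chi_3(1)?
Character table of Z/5Z (irreps indexed chi_0,...,chi_4 with chi_k(m) = zeta_5^(k*m), zeta_5 = exp(2*pi*i/5)):
  irrep \ class  {0} (size 1)  {1} (size 1)    {2} (size 1)    {3} (size 1)    {4} (size 1)  
  chi_0          1             1               1               1               1             
  chi_1          1             exp(2*I*pi/5)   exp(4*I*pi/5)   exp(-4*I*pi/5)  exp(-2*I*pi/5)
  chi_2          1             exp(4*I*pi/5)   exp(-2*I*pi/5)  exp(2*I*pi/5)   exp(-4*I*pi/5)
  chi_3          1             exp(-4*I*pi/5)  exp(2*I*pi/5)   exp(-2*I*pi/5)  exp(4*I*pi/5) 
  chi_4          1             exp(-2*I*pi/5)  exp(-4*I*pi/5)  exp(4*I*pi/5)   exp(2*I*pi/5) 

Spot check: chi_3(1) = zeta_5^(3*1) = zeta_5^3 = exp(-4*I*pi/5).

Details: Z/5Z is abelian, so all 5 irreducible complex representations are 1-dimensional. They are given by chi_k(m) = zeta_5^(k*m) for k = 0,...,4. Row orthogonality: sum_m chi_k(m) conj(chi_l(m)) = 5 * [k = l].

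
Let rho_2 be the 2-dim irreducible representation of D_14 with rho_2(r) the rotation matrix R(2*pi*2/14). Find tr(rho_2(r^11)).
chi_{rho_2}(r^11) = 2*cos(2*pi*2*11/14) = -2*cos(pi/7)

Derivation: rho_2(r^11) is rotation by angle 2*pi*2*11/14, whose trace is 2*cos(2*pi*2*11/14) = -2*cos(pi/7).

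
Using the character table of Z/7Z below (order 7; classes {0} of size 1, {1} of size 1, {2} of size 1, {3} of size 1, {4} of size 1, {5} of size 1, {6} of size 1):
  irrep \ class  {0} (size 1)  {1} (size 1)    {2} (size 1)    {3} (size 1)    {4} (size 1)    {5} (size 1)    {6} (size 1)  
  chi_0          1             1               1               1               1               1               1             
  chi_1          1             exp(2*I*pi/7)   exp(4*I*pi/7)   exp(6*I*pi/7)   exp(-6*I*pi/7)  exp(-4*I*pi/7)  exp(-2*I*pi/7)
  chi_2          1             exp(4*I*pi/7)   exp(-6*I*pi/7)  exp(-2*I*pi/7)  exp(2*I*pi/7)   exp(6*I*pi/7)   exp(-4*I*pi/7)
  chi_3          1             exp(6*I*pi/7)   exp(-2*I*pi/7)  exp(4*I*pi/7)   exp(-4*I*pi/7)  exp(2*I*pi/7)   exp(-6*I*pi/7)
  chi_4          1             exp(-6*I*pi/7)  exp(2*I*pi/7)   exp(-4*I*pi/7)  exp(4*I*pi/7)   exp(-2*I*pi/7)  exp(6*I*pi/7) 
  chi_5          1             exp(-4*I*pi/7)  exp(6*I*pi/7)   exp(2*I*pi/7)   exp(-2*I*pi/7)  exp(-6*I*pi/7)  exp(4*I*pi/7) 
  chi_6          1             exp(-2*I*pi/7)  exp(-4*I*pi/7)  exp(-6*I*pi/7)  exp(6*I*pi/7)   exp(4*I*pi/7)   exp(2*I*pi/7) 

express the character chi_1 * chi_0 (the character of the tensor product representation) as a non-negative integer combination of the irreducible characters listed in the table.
chi_1 tensor chi_0 = chi_1 (all other irreducibles have multiplicity 0).

Solution. The character of a tensor product is the pointwise product (chi_1 * chi_0)(C) = chi_1(C) * chi_0(C):
  {0}: (1)*(1), {1}: (exp(2*I*pi/7))*(1), {2}: (exp(4*I*pi/7))*(1), {3}: (exp(6*I*pi/7))*(1), {4}: (exp(-6*I*pi/7))*(1), {5}: (exp(-4*I*pi/7))*(1), {6}: (exp(-2*I*pi/7))*(1)
so (chi_1 * chi_0) takes values
  {0} -> 1, {1} -> exp(2*I*pi/7), {2} -> exp(4*I*pi/7), {3} -> exp(6*I*pi/7), {4} -> exp(-6*I*pi/7), {5} -> exp(-4*I*pi/7), {6} -> exp(-2*I*pi/7).
Now take the inner product of this character with each irreducible chi from the table, <chi_1*chi_0, chi> = (1/7) sum_C |C| (chi_1*chi_0)(C) conj(chi(C)):
  <chi_1*chi_0, chi_0> = (1/7)[1*(1)*conj(1) + 1*(exp(2*I*pi/7))*conj(1) + 1*(exp(4*I*pi/7))*conj(1) + 1*(exp(6*I*pi/7))*conj(1) + 1*(exp(-6*I*pi/7))*conj(1) + 1*(exp(-4*I*pi/7))*conj(1) + 1*(exp(-2*I*pi/7))*conj(1)]
      = (1/7)[(1) + (exp(2*I*pi/7)) + (exp(4*I*pi/7)) + (exp(6*I*pi/7)) + (exp(-6*I*pi/7)) + (exp(-4*I*pi/7)) + (exp(-2*I*pi/7))] = 0/7 = 0
  <chi_1*chi_0, chi_1> = (1/7)[1*(1)*conj(1) + 1*(exp(2*I*pi/7))*conj(exp(2*I*pi/7)) + 1*(exp(4*I*pi/7))*conj(exp(4*I*pi/7)) + 1*(exp(6*I*pi/7))*conj(exp(6*I*pi/7)) + 1*(exp(-6*I*pi/7))*conj(exp(-6*I*pi/7)) + 1*(exp(-4*I*pi/7))*conj(exp(-4*I*pi/7)) + 1*(exp(-2*I*pi/7))*conj(exp(-2*I*pi/7))]
      = (1/7)[(1) + (1) + (1) + (1) + (1) + (1) + (1)] = 7/7 = 1
  <chi_1*chi_0, chi_2> = (1/7)[1*(1)*conj(1) + 1*(exp(2*I*pi/7))*conj(exp(4*I*pi/7)) + 1*(exp(4*I*pi/7))*conj(exp(-6*I*pi/7)) + 1*(exp(6*I*pi/7))*conj(exp(-2*I*pi/7)) + 1*(exp(-6*I*pi/7))*conj(exp(2*I*pi/7)) + 1*(exp(-4*I*pi/7))*conj(exp(6*I*pi/7)) + 1*(exp(-2*I*pi/7))*conj(exp(-4*I*pi/7))]
      = (1/7)[(1) + (exp(-2*I*pi/7)) + (exp(-4*I*pi/7)) + (exp(-6*I*pi/7)) + (exp(6*I*pi/7)) + (exp(4*I*pi/7)) + (exp(2*I*pi/7))] = 0/7 = 0
  <chi_1*chi_0, chi_3> = (1/7)[1*(1)*conj(1) + 1*(exp(2*I*pi/7))*conj(exp(6*I*pi/7)) + 1*(exp(4*I*pi/7))*conj(exp(-2*I*pi/7)) + 1*(exp(6*I*pi/7))*conj(exp(4*I*pi/7)) + 1*(exp(-6*I*pi/7))*conj(exp(-4*I*pi/7)) + 1*(exp(-4*I*pi/7))*conj(exp(2*I*pi/7)) + 1*(exp(-2*I*pi/7))*conj(exp(-6*I*pi/7))]
      = (1/7)[(1) + (exp(-4*I*pi/7)) + (exp(6*I*pi/7)) + (exp(2*I*pi/7)) + (exp(-2*I*pi/7)) + (exp(-6*I*pi/7)) + (exp(4*I*pi/7))] = 0/7 = 0
  <chi_1*chi_0, chi_4> = (1/7)[1*(1)*conj(1) + 1*(exp(2*I*pi/7))*conj(exp(-6*I*pi/7)) + 1*(exp(4*I*pi/7))*conj(exp(2*I*pi/7)) + 1*(exp(6*I*pi/7))*conj(exp(-4*I*pi/7)) + 1*(exp(-6*I*pi/7))*conj(exp(4*I*pi/7)) + 1*(exp(-4*I*pi/7))*conj(exp(-2*I*pi/7)) + 1*(exp(-2*I*pi/7))*conj(exp(6*I*pi/7))]
      = (1/7)[(1) + (exp(-6*I*pi/7)) + (exp(2*I*pi/7)) + (exp(-4*I*pi/7)) + (exp(4*I*pi/7)) + (exp(-2*I*pi/7)) + (exp(6*I*pi/7))] = 0/7 = 0
  <chi_1*chi_0, chi_5> = (1/7)[1*(1)*conj(1) + 1*(exp(2*I*pi/7))*conj(exp(-4*I*pi/7)) + 1*(exp(4*I*pi/7))*conj(exp(6*I*pi/7)) + 1*(exp(6*I*pi/7))*conj(exp(2*I*pi/7)) + 1*(exp(-6*I*pi/7))*conj(exp(-2*I*pi/7)) + 1*(exp(-4*I*pi/7))*conj(exp(-6*I*pi/7)) + 1*(exp(-2*I*pi/7))*conj(exp(4*I*pi/7))]
      = (1/7)[(1) + (exp(6*I*pi/7)) + (exp(-2*I*pi/7)) + (exp(4*I*pi/7)) + (exp(-4*I*pi/7)) + (exp(2*I*pi/7)) + (exp(-6*I*pi/7))] = 0/7 = 0
  <chi_1*chi_0, chi_6> = (1/7)[1*(1)*conj(1) + 1*(exp(2*I*pi/7))*conj(exp(-2*I*pi/7)) + 1*(exp(4*I*pi/7))*conj(exp(-4*I*pi/7)) + 1*(exp(6*I*pi/7))*conj(exp(-6*I*pi/7)) + 1*(exp(-6*I*pi/7))*conj(exp(6*I*pi/7)) + 1*(exp(-4*I*pi/7))*conj(exp(4*I*pi/7)) + 1*(exp(-2*I*pi/7))*conj(exp(2*I*pi/7))]
      = (1/7)[(1) + (exp(4*I*pi/7)) + (exp(-6*I*pi/7)) + (exp(-2*I*pi/7)) + (exp(2*I*pi/7)) + (exp(6*I*pi/7)) + (exp(-4*I*pi/7))] = 0/7 = 0
(Exp terms are combined using exp(i*s)*conj(exp(i*t)) = exp(i*(s-t)), and sums of them are collapsed using the identity that for every m > 1 the m distinct m-th roots of unity sum to 0, e.g. 1 + exp(2*I*pi/3) + exp(-2*I*pi/3) = 0.)
Hence the multiplicities are chi_1: 1. Dimension check: dim(chi_1)*dim(chi_0) = 1*1 = 1 and sum (mult * dim) = 1*1 = 1.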